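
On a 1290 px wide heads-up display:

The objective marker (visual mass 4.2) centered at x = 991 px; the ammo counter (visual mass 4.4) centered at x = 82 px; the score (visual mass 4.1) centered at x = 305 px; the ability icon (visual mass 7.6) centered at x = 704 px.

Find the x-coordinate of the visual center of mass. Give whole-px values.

x ≈ 548

Weights sum to 4.2 + 4.4 + 4.1 + 7.6 = 20.3.
Σw·x = 4.2·991 + 4.4·82 + 4.1·305 + 7.6·704 = 11123.9, so x̄ = 11123.9/20.3 ≈ 547.98.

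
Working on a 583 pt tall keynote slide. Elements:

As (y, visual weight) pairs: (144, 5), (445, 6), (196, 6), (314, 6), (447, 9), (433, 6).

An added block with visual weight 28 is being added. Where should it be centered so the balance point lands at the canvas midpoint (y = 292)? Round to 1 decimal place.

y ≈ 221.5

With the added block, Σw becomes 5 + 6 + 6 + 6 + 9 + 6 + 28 = 66.
y: target moment 66×292 = 19272; current 5·144 + 6·445 + 6·196 + 6·314 + 9·447 + 6·433 = 13071; the added block supplies 6201, so y = 6201/28 ≈ 221.46.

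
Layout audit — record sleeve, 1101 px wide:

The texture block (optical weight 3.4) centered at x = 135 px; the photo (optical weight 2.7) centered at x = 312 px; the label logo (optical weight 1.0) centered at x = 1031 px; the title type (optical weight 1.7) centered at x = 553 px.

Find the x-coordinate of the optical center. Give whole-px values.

x ≈ 372

Total weight = 3.4 + 2.7 + 1.0 + 1.7 = 8.8.
x-moment: 3.4·135 + 2.7·312 + 1.0·1031 + 1.7·553 = 3272.5; centroid 3272.5/8.8 ≈ 371.87.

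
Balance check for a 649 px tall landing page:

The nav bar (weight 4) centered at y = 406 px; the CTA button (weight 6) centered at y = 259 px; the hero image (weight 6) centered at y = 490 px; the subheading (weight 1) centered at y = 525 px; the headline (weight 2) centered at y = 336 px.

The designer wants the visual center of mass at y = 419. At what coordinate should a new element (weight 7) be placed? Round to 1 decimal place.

y ≈ 511.3

After adding the new element, total weight = 4 + 6 + 6 + 1 + 2 + 7 = 26.
y: target moment 26×419 = 10894; current 4·406 + 6·259 + 6·490 + 1·525 + 2·336 = 7315; the new element supplies 3579, so y = 3579/7 ≈ 511.29.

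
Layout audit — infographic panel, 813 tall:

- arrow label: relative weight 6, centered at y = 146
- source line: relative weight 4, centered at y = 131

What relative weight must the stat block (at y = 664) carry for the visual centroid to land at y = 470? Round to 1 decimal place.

Fixed elements: Σw = 6 + 4 = 10, Σw·y = 6·146 + 4·131 = 1400.
Set Σw·y/Σw = 470: (1400 + 664w) = 470·(10 + w).
So w = (470·10 − 1400)/(664 − 470) = 3300/194 ≈ 17.01.

w ≈ 17.0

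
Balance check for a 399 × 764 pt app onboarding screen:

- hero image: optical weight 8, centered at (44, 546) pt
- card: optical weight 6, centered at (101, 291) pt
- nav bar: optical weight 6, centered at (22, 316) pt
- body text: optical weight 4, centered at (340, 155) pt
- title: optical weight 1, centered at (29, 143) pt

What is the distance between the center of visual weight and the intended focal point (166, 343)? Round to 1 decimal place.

Σw = 8 + 6 + 6 + 4 + 1 = 25.
Σw·x = 8·44 + 6·101 + 6·22 + 4·340 + 1·29 = 2479, so x̄ = 2479/25 ≈ 99.16.
Σw·y = 8·546 + 6·291 + 6·316 + 4·155 + 1·143 = 8773, so ȳ = 8773/25 ≈ 350.92.
Offset from (166, 343): Δx ≈ -66.84, Δy ≈ 7.92; distance = √(Δx² + Δy²) ≈ 67.31.

≈ 67.3 pt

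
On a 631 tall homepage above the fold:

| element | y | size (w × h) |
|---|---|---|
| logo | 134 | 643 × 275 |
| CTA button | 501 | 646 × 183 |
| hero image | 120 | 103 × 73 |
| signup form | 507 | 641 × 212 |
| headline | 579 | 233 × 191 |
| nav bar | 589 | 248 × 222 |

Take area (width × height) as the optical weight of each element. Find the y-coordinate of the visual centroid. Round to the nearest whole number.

Taking area as weight: logo 643·275 = 176825, CTA button 646·183 = 118218, hero image 103·73 = 7519, signup form 641·212 = 135892, headline 233·191 = 44503, nav bar 248·222 = 55056. Sum 538013.
y-moment: 176825·134 + 118218·501 + 7519·120 + 135892·507 + 44503·579 + 55056·589 = 210916513; centroid 210916513/538013 ≈ 392.03.

y ≈ 392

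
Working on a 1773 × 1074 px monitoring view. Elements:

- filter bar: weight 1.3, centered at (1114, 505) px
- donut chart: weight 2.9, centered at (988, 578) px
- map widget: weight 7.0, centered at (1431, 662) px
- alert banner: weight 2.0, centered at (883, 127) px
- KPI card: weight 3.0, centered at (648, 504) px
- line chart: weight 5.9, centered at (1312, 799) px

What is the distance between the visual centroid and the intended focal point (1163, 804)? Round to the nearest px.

Weights sum to 1.3 + 2.9 + 7.0 + 2.0 + 3.0 + 5.9 = 22.1.
x: moment 25781.2 / weight 22.1 ≈ 1166.57
Σw·y = 13446.8; ȳ = 13446.8/22.1 ≈ 608.45.
Relative to (1163, 804): Δ = (3.57, -195.55); |Δ| = √(3.57² + -195.55²) ≈ 195.58.

≈ 196 px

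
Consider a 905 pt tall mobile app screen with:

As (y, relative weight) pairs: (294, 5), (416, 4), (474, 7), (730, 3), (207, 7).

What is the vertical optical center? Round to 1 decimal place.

y ≈ 388.1

Weights sum to 5 + 4 + 7 + 3 + 7 = 26.
y: (5·294 + 4·416 + 7·474 + 3·730 + 7·207) / 26 = 10091 / 26 ≈ 388.12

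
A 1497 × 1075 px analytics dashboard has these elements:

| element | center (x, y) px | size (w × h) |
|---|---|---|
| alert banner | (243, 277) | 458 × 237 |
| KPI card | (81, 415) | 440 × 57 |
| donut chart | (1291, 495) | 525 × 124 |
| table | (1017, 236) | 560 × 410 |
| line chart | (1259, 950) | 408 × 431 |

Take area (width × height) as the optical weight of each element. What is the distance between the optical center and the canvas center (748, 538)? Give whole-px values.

Areas: alert banner 458·237 = 108546, KPI card 440·57 = 25080, donut chart 525·124 = 65100, table 560·410 = 229600, line chart 408·431 = 175848. Total weight = 604174.
x: (108546·243 + 25080·81 + 65100·1291 + 229600·1017 + 175848·1259) / 604174 = 567348090 / 604174 ≈ 939.05
y: (108546·277 + 25080·415 + 65100·495 + 229600·236 + 175848·950) / 604174 = 293941142 / 604174 ≈ 486.52
From (748, 538): dx = 191.05, dy = -51.48, so the distance is √(dx²+dy²) ≈ 197.86.

≈ 198 px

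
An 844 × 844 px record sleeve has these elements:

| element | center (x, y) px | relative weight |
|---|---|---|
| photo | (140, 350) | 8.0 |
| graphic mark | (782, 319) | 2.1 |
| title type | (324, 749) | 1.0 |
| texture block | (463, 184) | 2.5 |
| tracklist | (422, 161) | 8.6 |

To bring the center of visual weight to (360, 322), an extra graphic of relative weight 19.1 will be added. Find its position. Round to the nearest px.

(366, 379)

New total weight: (8.0 + 2.1 + 1.0 + 2.5 + 8.6) + 19.1 = 41.3.
x: need Σw·x = 41.3·360 = 14868.0. Existing = 8.0·140 + 2.1·782 + 1.0·324 + 2.5·463 + 8.6·422 = 7872.9. Remainder 6995.1 / 19.1 ≈ 366.24.
y: need Σw·y = 41.3·322 = 13298.6. Existing = 8.0·350 + 2.1·319 + 1.0·749 + 2.5·184 + 8.6·161 = 6063.5. Remainder 7235.1 / 19.1 ≈ 378.80.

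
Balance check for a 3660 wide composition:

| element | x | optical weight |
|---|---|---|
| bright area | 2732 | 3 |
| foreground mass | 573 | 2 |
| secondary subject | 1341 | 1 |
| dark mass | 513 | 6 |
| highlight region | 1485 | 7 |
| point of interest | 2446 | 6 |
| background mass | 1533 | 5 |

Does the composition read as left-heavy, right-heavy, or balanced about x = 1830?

left-heavy

Weights sum to 3 + 2 + 1 + 6 + 7 + 6 + 5 = 30.
x: moment 46497 / weight 30 ≈ 1549.90
1549.9 vs midline 1830 → left-heavy.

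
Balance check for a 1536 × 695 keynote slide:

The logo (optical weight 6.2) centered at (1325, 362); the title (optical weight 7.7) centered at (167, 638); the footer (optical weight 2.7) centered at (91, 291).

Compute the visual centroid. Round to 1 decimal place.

Σw = 6.2 + 7.7 + 2.7 = 16.6.
x-moment: 6.2·1325 + 7.7·167 + 2.7·91 = 9746.6; centroid 9746.6/16.6 ≈ 587.14.
y-moment: 6.2·362 + 7.7·638 + 2.7·291 = 7942.7; centroid 7942.7/16.6 ≈ 478.48.

(587.1, 478.5)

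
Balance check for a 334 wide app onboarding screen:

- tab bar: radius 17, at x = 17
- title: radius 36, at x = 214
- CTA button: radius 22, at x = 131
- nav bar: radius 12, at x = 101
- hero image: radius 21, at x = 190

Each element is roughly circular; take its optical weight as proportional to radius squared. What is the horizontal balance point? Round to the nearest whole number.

Weights ∝ r²: tab bar 17² = 289, title 36² = 1296, CTA button 22² = 484, nav bar 12² = 144, hero image 21² = 441; Σw = 2654.
x-moment: 289·17 + 1296·214 + 484·131 + 144·101 + 441·190 = 443995; centroid 443995/2654 ≈ 167.29.

x ≈ 167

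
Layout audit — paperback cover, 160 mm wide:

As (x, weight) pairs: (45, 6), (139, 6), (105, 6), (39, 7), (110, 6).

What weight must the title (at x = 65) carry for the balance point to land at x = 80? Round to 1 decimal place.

Known weights sum to 6 + 6 + 6 + 7 + 6 = 31; their moment is 6·45 + 6·139 + 6·105 + 7·39 + 6·110 = 2667.
Balance at x = 80 requires (2667 + w·65) / (31 + w) = 80.
So w = (80·31 − 2667)/(65 − 80) = -187/-15 ≈ 12.47.

w ≈ 12.5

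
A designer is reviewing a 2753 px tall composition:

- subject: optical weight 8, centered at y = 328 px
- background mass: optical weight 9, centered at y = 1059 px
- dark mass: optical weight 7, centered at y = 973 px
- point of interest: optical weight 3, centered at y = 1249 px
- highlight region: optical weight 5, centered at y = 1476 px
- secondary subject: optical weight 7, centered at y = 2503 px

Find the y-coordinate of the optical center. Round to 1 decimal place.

y ≈ 1220.9

Σw = 8 + 9 + 7 + 3 + 5 + 7 = 39.
Σw·y = 47614; ȳ = 47614/39 ≈ 1220.87.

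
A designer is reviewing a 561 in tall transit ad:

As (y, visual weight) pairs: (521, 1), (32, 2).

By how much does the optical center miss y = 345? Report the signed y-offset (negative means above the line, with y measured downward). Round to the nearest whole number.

Weights sum to 1 + 2 = 3.
y: (1·521 + 2·32) / 3 = 585 / 3 ≈ 195.00
Against y = 345, that's 195.00 − 345 = -150.00.

≈ -150 in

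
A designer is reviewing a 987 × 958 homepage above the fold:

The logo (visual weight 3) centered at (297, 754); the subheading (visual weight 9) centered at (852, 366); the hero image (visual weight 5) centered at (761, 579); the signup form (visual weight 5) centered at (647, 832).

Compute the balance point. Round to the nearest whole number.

(709, 573)

Total weight = 3 + 9 + 5 + 5 = 22.
x: (3·297 + 9·852 + 5·761 + 5·647) / 22 = 15599 / 22 ≈ 709.05
y: (3·754 + 9·366 + 5·579 + 5·832) / 22 = 12611 / 22 ≈ 573.23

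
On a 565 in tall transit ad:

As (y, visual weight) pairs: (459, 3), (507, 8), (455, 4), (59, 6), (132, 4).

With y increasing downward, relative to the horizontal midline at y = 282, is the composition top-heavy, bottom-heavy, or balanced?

bottom-heavy

Σw = 3 + 8 + 4 + 6 + 4 = 25.
y: (3·459 + 8·507 + 4·455 + 6·59 + 4·132) / 25 = 8135 / 25 ≈ 325.40
Since 325.4 is below (larger y than) 282, the composition reads bottom-heavy.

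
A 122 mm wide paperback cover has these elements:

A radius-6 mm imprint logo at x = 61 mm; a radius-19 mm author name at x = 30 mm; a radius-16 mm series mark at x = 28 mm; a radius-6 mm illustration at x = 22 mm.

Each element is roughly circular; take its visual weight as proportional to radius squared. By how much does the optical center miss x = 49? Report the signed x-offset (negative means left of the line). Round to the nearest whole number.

≈ -19 mm

r² weights: imprint logo 6² = 36, author name 19² = 361, series mark 16² = 256, illustration 6² = 36. Total = 689.
Σw·x = 36·61 + 361·30 + 256·28 + 36·22 = 20986, so x̄ = 20986/689 ≈ 30.46.
Difference: 30.46 − 49 ≈ -18.54.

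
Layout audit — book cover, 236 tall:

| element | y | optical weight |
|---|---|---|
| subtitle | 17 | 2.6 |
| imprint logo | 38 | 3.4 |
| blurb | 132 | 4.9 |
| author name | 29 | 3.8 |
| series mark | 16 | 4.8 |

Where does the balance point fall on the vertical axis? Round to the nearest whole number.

y ≈ 52

Total weight = 2.6 + 3.4 + 4.9 + 3.8 + 4.8 = 19.5.
Σw·y = 2.6·17 + 3.4·38 + 4.9·132 + 3.8·29 + 4.8·16 = 1007.2, so ȳ = 1007.2/19.5 ≈ 51.65.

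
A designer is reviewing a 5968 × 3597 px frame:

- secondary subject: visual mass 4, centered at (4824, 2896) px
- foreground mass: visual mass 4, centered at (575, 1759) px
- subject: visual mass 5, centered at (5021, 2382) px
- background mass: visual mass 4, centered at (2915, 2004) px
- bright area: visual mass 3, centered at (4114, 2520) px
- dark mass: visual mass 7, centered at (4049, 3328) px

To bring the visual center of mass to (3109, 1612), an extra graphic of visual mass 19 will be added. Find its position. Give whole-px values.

New total weight: (4 + 4 + 5 + 4 + 3 + 7) + 19 = 46.
x: target moment 46×3109 = 143014; current 4·4824 + 4·575 + 5·5021 + 4·2915 + 3·4114 + 7·4049 = 99046; the extra graphic supplies 43968, so x = 43968/19 ≈ 2314.11.
y: target moment 46×1612 = 74152; current 4·2896 + 4·1759 + 5·2382 + 4·2004 + 3·2520 + 7·3328 = 69402; the extra graphic supplies 4750, so y = 4750/19 ≈ 250.00.

(2314, 250)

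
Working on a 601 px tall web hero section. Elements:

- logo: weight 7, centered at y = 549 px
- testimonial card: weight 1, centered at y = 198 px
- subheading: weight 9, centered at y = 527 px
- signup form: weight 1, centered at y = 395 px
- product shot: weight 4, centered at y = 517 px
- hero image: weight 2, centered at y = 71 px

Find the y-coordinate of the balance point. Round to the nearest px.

Total weight = 7 + 1 + 9 + 1 + 4 + 2 = 24.
y: moment 11389 / weight 24 ≈ 474.54

y ≈ 475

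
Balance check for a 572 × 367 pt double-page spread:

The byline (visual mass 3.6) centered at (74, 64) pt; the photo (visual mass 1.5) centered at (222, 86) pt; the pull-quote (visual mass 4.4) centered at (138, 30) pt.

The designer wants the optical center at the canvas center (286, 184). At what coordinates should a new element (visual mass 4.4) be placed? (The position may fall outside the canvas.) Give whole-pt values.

New total weight: (3.6 + 1.5 + 4.4) + 4.4 = 13.9.
Along x: (1206.6 + 4.4·x) / 13.9 = 286 (existing moment 3.6·74 + 1.5·222 + 4.4·138 = 1206.6) ⇒ x = (3975.4 − 1206.6) / 4.4 ≈ 629.27.
Along y: (491.4 + 4.4·y) / 13.9 = 184 (existing moment 3.6·64 + 1.5·86 + 4.4·30 = 491.4) ⇒ y = (2557.6 − 491.4) / 4.4 ≈ 469.59.

(629, 470)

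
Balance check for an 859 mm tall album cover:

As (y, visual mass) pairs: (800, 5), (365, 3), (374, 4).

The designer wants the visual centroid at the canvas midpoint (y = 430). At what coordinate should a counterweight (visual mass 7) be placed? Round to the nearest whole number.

y ≈ 226

After adding the counterweight, total weight = 5 + 3 + 4 + 7 = 19.
y: need Σw·y = 19·430 = 8170. Existing = 5·800 + 3·365 + 4·374 = 6591. Remainder 1579 / 7 ≈ 225.57.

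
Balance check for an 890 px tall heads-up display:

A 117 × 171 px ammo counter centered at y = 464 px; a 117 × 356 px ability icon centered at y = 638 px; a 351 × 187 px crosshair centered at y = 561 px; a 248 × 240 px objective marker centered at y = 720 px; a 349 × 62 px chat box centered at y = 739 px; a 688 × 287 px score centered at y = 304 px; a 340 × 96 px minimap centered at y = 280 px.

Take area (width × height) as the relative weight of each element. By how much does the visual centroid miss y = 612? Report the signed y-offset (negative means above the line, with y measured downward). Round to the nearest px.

≈ -154 px

Areas → weights: ammo counter 117·171 = 20007, ability icon 117·356 = 41652, crosshair 351·187 = 65637, objective marker 248·240 = 59520, chat box 349·62 = 21638, score 688·287 = 197456, minimap 340·96 = 32640; Σw = 438550.
y: moment 200690287 / weight 438550 ≈ 457.62
Difference: 457.62 − 612 ≈ -154.38.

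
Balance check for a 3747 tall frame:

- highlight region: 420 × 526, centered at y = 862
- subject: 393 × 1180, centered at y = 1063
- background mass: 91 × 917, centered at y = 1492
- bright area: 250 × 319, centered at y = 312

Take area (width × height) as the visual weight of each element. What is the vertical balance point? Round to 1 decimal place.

Taking area as weight: highlight region 420·526 = 220920, subject 393·1180 = 463740, background mass 91·917 = 83447, bright area 250·319 = 79750. Sum 847857.
y-moment: 220920·862 + 463740·1063 + 83447·1492 + 79750·312 = 832773584; centroid 832773584/847857 ≈ 982.21.

y ≈ 982.2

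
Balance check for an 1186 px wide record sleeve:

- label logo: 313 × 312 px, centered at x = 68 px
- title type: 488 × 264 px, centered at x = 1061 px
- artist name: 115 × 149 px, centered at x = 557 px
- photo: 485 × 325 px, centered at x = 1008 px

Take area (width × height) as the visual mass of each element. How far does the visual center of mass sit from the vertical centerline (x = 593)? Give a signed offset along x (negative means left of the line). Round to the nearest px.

≈ 184 px

Areas: label logo 313·312 = 97656, title type 488·264 = 128832, artist name 115·149 = 17135, photo 485·325 = 157625. Total weight = 401248.
Σw·x = 97656·68 + 128832·1061 + 17135·557 + 157625·1008 = 311761555, so x̄ = 311761555/401248 ≈ 776.98.
Against x = 593, that's 776.98 − 593 = 183.98.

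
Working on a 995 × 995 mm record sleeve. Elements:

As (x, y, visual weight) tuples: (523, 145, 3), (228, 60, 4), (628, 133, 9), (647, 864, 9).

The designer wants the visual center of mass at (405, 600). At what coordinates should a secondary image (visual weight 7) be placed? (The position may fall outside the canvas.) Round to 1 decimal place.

After adding the secondary image, total weight = 3 + 4 + 9 + 9 + 7 = 32.
x: target moment 32×405 = 12960; current 3·523 + 4·228 + 9·628 + 9·647 = 13956; the secondary image supplies -996, so x = -996/7 ≈ -142.29.
y: target moment 32×600 = 19200; current 3·145 + 4·60 + 9·133 + 9·864 = 9648; the secondary image supplies 9552, so y = 9552/7 ≈ 1364.57.

(-142.3, 1364.6)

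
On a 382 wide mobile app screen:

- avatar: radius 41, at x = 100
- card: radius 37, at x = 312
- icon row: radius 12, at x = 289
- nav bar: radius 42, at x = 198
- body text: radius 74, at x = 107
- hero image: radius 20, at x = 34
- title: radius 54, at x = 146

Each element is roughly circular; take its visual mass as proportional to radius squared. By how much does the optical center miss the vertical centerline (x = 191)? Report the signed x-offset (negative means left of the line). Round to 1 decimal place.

≈ -44.7

r² weights: avatar 41² = 1681, card 37² = 1369, icon row 12² = 144, nav bar 42² = 1764, body text 74² = 5476, hero image 20² = 400, title 54² = 2916. Total = 13750.
x: (1681·100 + 1369·312 + 144·289 + 1764·198 + 5476·107 + 400·34 + 2916·146) / 13750 = 2011384 / 13750 ≈ 146.28
Difference: 146.28 − 191 ≈ -44.72.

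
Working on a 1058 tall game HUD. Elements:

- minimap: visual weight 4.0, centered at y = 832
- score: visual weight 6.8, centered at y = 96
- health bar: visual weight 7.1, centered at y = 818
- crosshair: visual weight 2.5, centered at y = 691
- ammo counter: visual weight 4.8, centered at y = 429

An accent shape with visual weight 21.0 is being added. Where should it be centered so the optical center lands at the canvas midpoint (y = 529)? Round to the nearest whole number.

y ≈ 517

New total weight: (4.0 + 6.8 + 7.1 + 2.5 + 4.8) + 21.0 = 46.2.
Along y: (13575.3 + 21.0·y) / 46.2 = 529 (existing moment 4.0·832 + 6.8·96 + 7.1·818 + 2.5·691 + 4.8·429 = 13575.3) ⇒ y = (24439.8 − 13575.3) / 21.0 ≈ 517.36.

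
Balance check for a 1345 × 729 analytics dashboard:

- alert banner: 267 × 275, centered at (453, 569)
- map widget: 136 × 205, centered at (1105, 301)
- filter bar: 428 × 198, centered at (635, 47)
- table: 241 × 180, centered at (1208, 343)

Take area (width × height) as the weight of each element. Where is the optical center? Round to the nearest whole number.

(742, 301)

Taking area as weight: alert banner 267·275 = 73425, map widget 136·205 = 27880, filter bar 428·198 = 84744, table 241·180 = 43380. Sum 229429.
x-moment: 73425·453 + 27880·1105 + 84744·635 + 43380·1208 = 170284405; centroid 170284405/229429 ≈ 742.21.
y-moment: 73425·569 + 27880·301 + 84744·47 + 43380·343 = 69033013; centroid 69033013/229429 ≈ 300.89.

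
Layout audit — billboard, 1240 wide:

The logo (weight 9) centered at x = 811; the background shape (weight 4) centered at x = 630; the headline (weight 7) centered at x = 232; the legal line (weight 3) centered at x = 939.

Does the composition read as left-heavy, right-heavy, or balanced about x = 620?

balanced

Weights sum to 9 + 4 + 7 + 3 = 23.
x: (9·811 + 4·630 + 7·232 + 3·939) / 23 = 14260 / 23 ≈ 620.00
The centroid 620.00 matches the midline at 620, so the layout is balanced.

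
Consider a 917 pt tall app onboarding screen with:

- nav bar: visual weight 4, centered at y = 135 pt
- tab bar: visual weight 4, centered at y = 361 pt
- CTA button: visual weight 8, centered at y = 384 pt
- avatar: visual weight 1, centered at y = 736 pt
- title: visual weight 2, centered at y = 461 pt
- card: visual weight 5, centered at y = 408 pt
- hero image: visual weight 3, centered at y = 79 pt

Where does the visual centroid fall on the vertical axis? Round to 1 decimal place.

Σw = 4 + 4 + 8 + 1 + 2 + 5 + 3 = 27.
y: moment 8991 / weight 27 ≈ 333.00

y ≈ 333.0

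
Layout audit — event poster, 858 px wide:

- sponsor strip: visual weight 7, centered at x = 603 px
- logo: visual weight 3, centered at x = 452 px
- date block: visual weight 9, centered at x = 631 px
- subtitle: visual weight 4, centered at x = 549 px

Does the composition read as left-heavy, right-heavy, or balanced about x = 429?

right-heavy

Total weight = 7 + 3 + 9 + 4 = 23.
x-moment: 7·603 + 3·452 + 9·631 + 4·549 = 13452; centroid 13452/23 ≈ 584.87.
584.9 lies right of the midline 429, so the layout is right-heavy.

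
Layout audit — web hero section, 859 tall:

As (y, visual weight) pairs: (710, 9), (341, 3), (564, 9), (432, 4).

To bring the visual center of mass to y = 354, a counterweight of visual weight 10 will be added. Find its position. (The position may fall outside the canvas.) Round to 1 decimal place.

With the counterweight, Σw becomes 9 + 3 + 9 + 4 + 10 = 35.
Along y: (14217 + 10·y) / 35 = 354 (existing moment 9·710 + 3·341 + 9·564 + 4·432 = 14217) ⇒ y = (12390 − 14217) / 10 ≈ -182.70.

y ≈ -182.7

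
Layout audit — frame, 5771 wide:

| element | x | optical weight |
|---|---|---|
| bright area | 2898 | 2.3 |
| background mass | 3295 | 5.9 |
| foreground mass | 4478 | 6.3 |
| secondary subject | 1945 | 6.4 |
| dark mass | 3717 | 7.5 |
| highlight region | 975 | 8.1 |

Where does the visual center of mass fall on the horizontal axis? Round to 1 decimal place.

Σw = 2.3 + 5.9 + 6.3 + 6.4 + 7.5 + 8.1 = 36.5.
x: (2.3·2898 + 5.9·3295 + 6.3·4478 + 6.4·1945 + 7.5·3717 + 8.1·975) / 36.5 = 102540.3 / 36.5 ≈ 2809.32

x ≈ 2809.3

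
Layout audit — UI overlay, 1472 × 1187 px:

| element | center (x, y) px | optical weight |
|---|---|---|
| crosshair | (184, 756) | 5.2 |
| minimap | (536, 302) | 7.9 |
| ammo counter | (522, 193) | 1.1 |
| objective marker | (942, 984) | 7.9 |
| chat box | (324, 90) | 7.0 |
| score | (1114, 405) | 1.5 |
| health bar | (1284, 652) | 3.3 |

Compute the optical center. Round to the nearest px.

Σw = 5.2 + 7.9 + 1.1 + 7.9 + 7.0 + 1.5 + 3.3 = 33.9.
Σw·x = 21383.4; x̄ = 21383.4/33.9 ≈ 630.78.
Σw·y = 17692.0; ȳ = 17692.0/33.9 ≈ 521.89.

(631, 522)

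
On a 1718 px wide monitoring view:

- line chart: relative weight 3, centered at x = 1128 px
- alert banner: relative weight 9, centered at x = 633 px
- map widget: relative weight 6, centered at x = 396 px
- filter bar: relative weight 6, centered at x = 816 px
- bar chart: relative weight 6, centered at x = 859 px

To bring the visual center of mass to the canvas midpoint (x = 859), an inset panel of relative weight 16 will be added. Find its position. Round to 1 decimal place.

After adding the inset panel, total weight = 3 + 9 + 6 + 6 + 6 + 16 = 46.
x: need Σw·x = 46·859 = 39514. Existing = 3·1128 + 9·633 + 6·396 + 6·816 + 6·859 = 21507. Remainder 18007 / 16 ≈ 1125.44.

x ≈ 1125.4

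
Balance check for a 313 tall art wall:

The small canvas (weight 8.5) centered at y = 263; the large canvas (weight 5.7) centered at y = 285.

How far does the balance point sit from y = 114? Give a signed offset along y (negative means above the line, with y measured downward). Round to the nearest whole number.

Total weight = 8.5 + 5.7 = 14.2.
Σw·y = 8.5·263 + 5.7·285 = 3860.0, so ȳ = 3860.0/14.2 ≈ 271.83.
Against y = 114, that's 271.83 − 114 = 157.83.

≈ 158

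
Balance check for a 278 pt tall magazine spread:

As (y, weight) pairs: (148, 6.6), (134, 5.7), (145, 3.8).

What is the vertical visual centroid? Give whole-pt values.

Σw = 6.6 + 5.7 + 3.8 = 16.1.
y-moment: 6.6·148 + 5.7·134 + 3.8·145 = 2291.6; centroid 2291.6/16.1 ≈ 142.34.

y ≈ 142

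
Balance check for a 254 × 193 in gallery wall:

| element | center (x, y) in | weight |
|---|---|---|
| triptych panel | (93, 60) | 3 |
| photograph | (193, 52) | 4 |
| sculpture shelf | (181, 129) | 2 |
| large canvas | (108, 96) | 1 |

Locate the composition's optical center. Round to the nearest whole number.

Σw = 3 + 4 + 2 + 1 = 10.
x: (3·93 + 4·193 + 2·181 + 1·108) / 10 = 1521 / 10 ≈ 152.10
y: (3·60 + 4·52 + 2·129 + 1·96) / 10 = 742 / 10 ≈ 74.20

(152, 74)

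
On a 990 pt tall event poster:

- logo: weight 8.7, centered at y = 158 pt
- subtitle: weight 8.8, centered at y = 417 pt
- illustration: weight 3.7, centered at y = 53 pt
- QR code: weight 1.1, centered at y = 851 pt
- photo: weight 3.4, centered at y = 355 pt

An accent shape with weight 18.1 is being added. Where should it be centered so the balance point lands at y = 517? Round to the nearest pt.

With the accent shape, Σw becomes 8.7 + 8.8 + 3.7 + 1.1 + 3.4 + 18.1 = 43.8.
y: target moment 43.8×517 = 22644.6; current 8.7·158 + 8.8·417 + 3.7·53 + 1.1·851 + 3.4·355 = 7383.4; the accent shape supplies 15261.2, so y = 15261.2/18.1 ≈ 843.16.

y ≈ 843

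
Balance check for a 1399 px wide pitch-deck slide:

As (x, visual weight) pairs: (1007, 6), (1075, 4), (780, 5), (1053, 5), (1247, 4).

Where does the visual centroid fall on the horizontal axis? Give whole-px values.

x ≈ 1021

Σw = 6 + 4 + 5 + 5 + 4 = 24.
x: (6·1007 + 4·1075 + 5·780 + 5·1053 + 4·1247) / 24 = 24495 / 24 ≈ 1020.62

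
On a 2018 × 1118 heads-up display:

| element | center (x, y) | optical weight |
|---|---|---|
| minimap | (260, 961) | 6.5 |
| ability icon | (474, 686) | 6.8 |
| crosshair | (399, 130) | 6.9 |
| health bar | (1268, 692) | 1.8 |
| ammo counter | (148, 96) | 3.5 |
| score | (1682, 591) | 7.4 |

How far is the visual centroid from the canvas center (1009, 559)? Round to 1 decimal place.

Σw = 6.5 + 6.8 + 6.9 + 1.8 + 3.5 + 7.4 = 32.9.
x: moment 22913.5 / weight 32.9 ≈ 696.46
Σw·y = 17763.3; ȳ = 17763.3/32.9 ≈ 539.92.
Offset from (1009, 559): Δx ≈ -312.54, Δy ≈ -19.08; distance = √(Δx² + Δy²) ≈ 313.12.

≈ 313.1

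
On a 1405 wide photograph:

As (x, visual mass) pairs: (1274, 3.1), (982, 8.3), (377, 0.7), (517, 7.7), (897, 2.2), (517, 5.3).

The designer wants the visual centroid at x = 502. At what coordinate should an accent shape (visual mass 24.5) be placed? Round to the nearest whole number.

New total weight: (3.1 + 8.3 + 0.7 + 7.7 + 2.2 + 5.3) + 24.5 = 51.8.
x: target moment 51.8×502 = 26003.6; current 3.1·1274 + 8.3·982 + 0.7·377 + 7.7·517 + 2.2·897 + 5.3·517 = 21058.3; the accent shape supplies 4945.3, so x = 4945.3/24.5 ≈ 201.85.

x ≈ 202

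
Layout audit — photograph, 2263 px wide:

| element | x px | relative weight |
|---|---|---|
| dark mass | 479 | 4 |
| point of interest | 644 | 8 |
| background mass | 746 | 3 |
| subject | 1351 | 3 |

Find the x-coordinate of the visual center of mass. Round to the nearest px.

x ≈ 742

Total weight = 4 + 8 + 3 + 3 = 18.
x-moment: 4·479 + 8·644 + 3·746 + 3·1351 = 13359; centroid 13359/18 ≈ 742.17.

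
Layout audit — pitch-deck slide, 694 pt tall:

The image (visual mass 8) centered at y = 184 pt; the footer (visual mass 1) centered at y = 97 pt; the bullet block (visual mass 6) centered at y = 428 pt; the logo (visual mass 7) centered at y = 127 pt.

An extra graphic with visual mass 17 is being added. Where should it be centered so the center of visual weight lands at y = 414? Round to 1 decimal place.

y ≈ 654.1

With the extra graphic, Σw becomes 8 + 1 + 6 + 7 + 17 = 39.
Along y: (5026 + 17·y) / 39 = 414 (existing moment 8·184 + 1·97 + 6·428 + 7·127 = 5026) ⇒ y = (16146 − 5026) / 17 ≈ 654.12.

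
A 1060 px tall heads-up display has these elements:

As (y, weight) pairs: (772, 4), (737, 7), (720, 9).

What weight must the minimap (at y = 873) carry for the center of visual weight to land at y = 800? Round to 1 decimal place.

w ≈ 17.4

Existing Σw = 20 (4 + 7 + 9); existing moment 4·772 + 7·737 + 9·720 = 14727.
Set Σw·y/Σw = 800: (14727 + 873w) = 800·(20 + w).
Rearranging, w·(873 − 800) = 800·20 − 14727 = 1273, so w ≈ 1273/73 = 17.44.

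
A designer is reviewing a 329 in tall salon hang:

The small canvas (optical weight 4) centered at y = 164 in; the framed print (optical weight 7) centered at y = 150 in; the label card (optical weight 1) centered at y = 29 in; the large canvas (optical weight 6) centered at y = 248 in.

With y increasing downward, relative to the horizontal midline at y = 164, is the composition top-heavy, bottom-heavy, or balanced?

Σw = 4 + 7 + 1 + 6 = 18.
y: (4·164 + 7·150 + 1·29 + 6·248) / 18 = 3223 / 18 ≈ 179.06
Since 179.1 is below (larger y than) 164, the composition reads bottom-heavy.

bottom-heavy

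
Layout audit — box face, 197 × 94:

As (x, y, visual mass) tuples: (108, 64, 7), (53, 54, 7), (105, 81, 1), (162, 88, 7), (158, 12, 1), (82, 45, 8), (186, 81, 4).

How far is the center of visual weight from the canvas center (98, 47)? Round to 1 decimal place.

≈ 21.6

Total weight = 7 + 7 + 1 + 7 + 1 + 8 + 4 = 35.
x: moment 3924 / weight 35 ≈ 112.11
Σw·y = 2219; ȳ = 2219/35 ≈ 63.40.
Relative to (98, 47): Δ = (14.11, 16.40); |Δ| = √(14.11² + 16.40²) ≈ 21.64.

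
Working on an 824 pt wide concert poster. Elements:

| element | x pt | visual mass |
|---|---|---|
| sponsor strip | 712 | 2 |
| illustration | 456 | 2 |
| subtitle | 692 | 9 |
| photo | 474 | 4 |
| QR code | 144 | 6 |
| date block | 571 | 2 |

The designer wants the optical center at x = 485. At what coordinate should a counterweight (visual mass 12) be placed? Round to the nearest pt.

x ≈ 457

New total weight: (2 + 2 + 9 + 4 + 6 + 2) + 12 = 37.
x: need Σw·x = 37·485 = 17945. Existing = 2·712 + 2·456 + 9·692 + 4·474 + 6·144 + 2·571 = 12466. Remainder 5479 / 12 ≈ 456.58.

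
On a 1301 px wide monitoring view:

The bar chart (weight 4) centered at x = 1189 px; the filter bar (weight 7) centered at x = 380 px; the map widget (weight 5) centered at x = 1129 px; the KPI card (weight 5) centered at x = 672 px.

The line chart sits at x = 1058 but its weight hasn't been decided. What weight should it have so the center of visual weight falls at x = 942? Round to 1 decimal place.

Existing Σw = 21 (4 + 7 + 5 + 5); existing moment 4·1189 + 7·380 + 5·1129 + 5·672 = 16421.
Balance at x = 942 requires (16421 + w·1058) / (21 + w) = 942.
So w = (942·21 − 16421)/(1058 − 942) = 3361/116 ≈ 28.97.

w ≈ 29.0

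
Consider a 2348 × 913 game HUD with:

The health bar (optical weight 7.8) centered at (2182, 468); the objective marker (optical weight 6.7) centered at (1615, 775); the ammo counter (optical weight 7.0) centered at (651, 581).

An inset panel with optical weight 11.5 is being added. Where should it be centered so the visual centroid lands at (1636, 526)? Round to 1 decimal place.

New total weight: (7.8 + 6.7 + 7.0) + 11.5 = 33.0.
x: target moment 33.0×1636 = 53988.0; current 7.8·2182 + 6.7·1615 + 7.0·651 = 32397.1; the inset panel supplies 21590.9, so x = 21590.9/11.5 ≈ 1877.47.
y: target moment 33.0×526 = 17358.0; current 7.8·468 + 6.7·775 + 7.0·581 = 12909.9; the inset panel supplies 4448.1, so y = 4448.1/11.5 ≈ 386.79.

(1877.5, 386.8)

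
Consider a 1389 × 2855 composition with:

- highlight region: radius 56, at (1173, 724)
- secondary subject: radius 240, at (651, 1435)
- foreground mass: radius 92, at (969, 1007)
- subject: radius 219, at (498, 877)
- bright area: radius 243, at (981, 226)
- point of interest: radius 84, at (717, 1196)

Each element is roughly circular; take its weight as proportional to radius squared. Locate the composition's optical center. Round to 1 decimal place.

r² weights: highlight region 56² = 3136, secondary subject 240² = 57600, foreground mass 92² = 8464, subject 219² = 47961, bright area 243² = 59049, point of interest 84² = 7056. Total = 183266.
x: moment 136248543 / weight 183266 ≈ 743.45
y: moment 157295559 / weight 183266 ≈ 858.29

(743.4, 858.3)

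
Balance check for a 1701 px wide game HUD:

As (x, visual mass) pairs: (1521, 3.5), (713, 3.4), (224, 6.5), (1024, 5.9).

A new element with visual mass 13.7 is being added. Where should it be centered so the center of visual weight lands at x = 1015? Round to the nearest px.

x ≈ 1332

New total weight: (3.5 + 3.4 + 6.5 + 5.9) + 13.7 = 33.0.
x: target moment 33.0×1015 = 33495.0; current 3.5·1521 + 3.4·713 + 6.5·224 + 5.9·1024 = 15245.3; the new element supplies 18249.7, so x = 18249.7/13.7 ≈ 1332.09.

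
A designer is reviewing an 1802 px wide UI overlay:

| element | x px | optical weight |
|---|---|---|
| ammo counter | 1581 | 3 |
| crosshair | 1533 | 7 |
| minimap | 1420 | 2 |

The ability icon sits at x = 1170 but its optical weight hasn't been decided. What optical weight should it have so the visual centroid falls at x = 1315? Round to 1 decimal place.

Existing Σw = 12 (3 + 7 + 2); existing moment 3·1581 + 7·1533 + 2·1420 = 18314.
Balance at x = 1315 requires (18314 + w·1170) / (12 + w) = 1315.
So w = (1315·12 − 18314)/(1170 − 1315) = -2534/-145 ≈ 17.48.

w ≈ 17.5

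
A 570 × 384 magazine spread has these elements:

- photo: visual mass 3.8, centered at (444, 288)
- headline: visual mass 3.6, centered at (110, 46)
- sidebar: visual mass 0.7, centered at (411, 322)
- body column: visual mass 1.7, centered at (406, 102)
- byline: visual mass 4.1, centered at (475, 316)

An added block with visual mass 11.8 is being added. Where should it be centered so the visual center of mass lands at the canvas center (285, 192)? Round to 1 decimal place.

(196.3, 167.8)

After adding the added block, total weight = 3.8 + 3.6 + 0.7 + 1.7 + 4.1 + 11.8 = 25.7.
x: need Σw·x = 25.7·285 = 7324.5. Existing = 3.8·444 + 3.6·110 + 0.7·411 + 1.7·406 + 4.1·475 = 5008.6. Remainder 2315.9 / 11.8 ≈ 196.26.
y: need Σw·y = 25.7·192 = 4934.4. Existing = 3.8·288 + 3.6·46 + 0.7·322 + 1.7·102 + 4.1·316 = 2954.4. Remainder 1980.0 / 11.8 ≈ 167.80.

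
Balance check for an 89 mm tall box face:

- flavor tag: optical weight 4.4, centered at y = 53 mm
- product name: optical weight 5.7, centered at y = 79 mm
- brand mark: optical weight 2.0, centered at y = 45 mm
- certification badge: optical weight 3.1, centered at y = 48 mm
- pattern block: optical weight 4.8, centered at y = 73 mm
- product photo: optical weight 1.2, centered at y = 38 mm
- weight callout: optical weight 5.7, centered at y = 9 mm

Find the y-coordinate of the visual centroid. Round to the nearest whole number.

y ≈ 51

Weights sum to 4.4 + 5.7 + 2.0 + 3.1 + 4.8 + 1.2 + 5.7 = 26.9.
Σw·y = 4.4·53 + 5.7·79 + 2.0·45 + 3.1·48 + 4.8·73 + 1.2·38 + 5.7·9 = 1369.6, so ȳ = 1369.6/26.9 ≈ 50.91.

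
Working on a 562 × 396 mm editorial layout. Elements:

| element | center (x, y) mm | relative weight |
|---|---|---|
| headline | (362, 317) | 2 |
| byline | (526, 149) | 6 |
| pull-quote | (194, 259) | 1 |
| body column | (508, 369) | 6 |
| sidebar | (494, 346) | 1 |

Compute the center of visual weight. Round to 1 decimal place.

Σw = 2 + 6 + 1 + 6 + 1 = 16.
x-moment: 2·362 + 6·526 + 1·194 + 6·508 + 1·494 = 7616; centroid 7616/16 ≈ 476.00.
y-moment: 2·317 + 6·149 + 1·259 + 6·369 + 1·346 = 4347; centroid 4347/16 ≈ 271.69.

(476.0, 271.7)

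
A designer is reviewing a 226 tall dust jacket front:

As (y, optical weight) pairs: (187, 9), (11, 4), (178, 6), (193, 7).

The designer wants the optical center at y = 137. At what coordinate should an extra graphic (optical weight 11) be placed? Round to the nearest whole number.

New total weight: (9 + 4 + 6 + 7) + 11 = 37.
y: target moment 37×137 = 5069; current 9·187 + 4·11 + 6·178 + 7·193 = 4146; the extra graphic supplies 923, so y = 923/11 ≈ 83.91.

y ≈ 84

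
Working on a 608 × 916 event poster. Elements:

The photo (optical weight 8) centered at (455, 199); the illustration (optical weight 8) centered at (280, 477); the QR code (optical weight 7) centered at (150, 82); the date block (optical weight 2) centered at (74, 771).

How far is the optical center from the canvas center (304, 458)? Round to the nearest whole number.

Σw = 8 + 8 + 7 + 2 = 25.
Σw·x = 8·455 + 8·280 + 7·150 + 2·74 = 7078, so x̄ = 7078/25 ≈ 283.12.
Σw·y = 8·199 + 8·477 + 7·82 + 2·771 = 7524, so ȳ = 7524/25 ≈ 300.96.
Offset from (304, 458): Δx ≈ -20.88, Δy ≈ -157.04; distance = √(Δx² + Δy²) ≈ 158.42.

≈ 158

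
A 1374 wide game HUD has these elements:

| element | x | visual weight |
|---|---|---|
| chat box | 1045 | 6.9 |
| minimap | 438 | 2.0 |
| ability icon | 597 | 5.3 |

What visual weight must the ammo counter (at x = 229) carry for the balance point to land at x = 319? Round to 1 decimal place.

w ≈ 74.7

Known weights sum to 6.9 + 2.0 + 5.3 = 14.2; their moment is 6.9·1045 + 2.0·438 + 5.3·597 = 11250.6.
For the centroid to hit 319: (11250.6 + w·229) / (14.2 + w) = 319.
Solving: w = (319·14.2 − 11250.6) / (229 − 319) = -6720.8 / -90 ≈ 74.68.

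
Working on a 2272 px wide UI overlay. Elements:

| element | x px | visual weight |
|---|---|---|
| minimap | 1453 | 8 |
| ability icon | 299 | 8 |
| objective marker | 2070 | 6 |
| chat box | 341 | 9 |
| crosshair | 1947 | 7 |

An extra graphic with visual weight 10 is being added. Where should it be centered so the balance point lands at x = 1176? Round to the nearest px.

After adding the extra graphic, total weight = 8 + 8 + 6 + 9 + 7 + 10 = 48.
Along x: (43134 + 10·x) / 48 = 1176 (existing moment 8·1453 + 8·299 + 6·2070 + 9·341 + 7·1947 = 43134) ⇒ x = (56448 − 43134) / 10 ≈ 1331.40.

x ≈ 1331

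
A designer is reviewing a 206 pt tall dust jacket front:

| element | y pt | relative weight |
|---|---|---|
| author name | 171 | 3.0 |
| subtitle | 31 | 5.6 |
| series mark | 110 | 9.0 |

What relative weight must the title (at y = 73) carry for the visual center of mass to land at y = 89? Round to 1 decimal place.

Known weights sum to 3.0 + 5.6 + 9.0 = 17.6; their moment is 3.0·171 + 5.6·31 + 9.0·110 = 1676.6.
Set Σw·y/Σw = 89: (1676.6 + 73w) = 89·(17.6 + w).
Rearranging, w·(73 − 89) = 89·17.6 − 1676.6 = -110.2, so w ≈ -110.2/-16 = 6.89.

w ≈ 6.9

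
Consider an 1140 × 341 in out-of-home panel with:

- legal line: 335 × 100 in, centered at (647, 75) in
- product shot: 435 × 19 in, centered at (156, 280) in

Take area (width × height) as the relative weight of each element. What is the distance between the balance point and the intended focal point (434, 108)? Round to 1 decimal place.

≈ 116.1 in

Areas: legal line 335·100 = 33500, product shot 435·19 = 8265. Total weight = 41765.
x-moment: 33500·647 + 8265·156 = 22963840; centroid 22963840/41765 ≈ 549.83.
y-moment: 33500·75 + 8265·280 = 4826700; centroid 4826700/41765 ≈ 115.57.
From (434, 108): dx = 115.83, dy = 7.57, so the distance is √(dx²+dy²) ≈ 116.08.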